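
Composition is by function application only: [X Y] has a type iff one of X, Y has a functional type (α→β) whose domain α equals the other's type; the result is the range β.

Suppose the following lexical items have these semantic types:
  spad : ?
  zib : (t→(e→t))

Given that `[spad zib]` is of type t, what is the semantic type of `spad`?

((t→(e→t))→t)

For [spad zib] to have type t with zib of type (t→(e→t)), spad must be the function: spad : ((t→(e→t))→t).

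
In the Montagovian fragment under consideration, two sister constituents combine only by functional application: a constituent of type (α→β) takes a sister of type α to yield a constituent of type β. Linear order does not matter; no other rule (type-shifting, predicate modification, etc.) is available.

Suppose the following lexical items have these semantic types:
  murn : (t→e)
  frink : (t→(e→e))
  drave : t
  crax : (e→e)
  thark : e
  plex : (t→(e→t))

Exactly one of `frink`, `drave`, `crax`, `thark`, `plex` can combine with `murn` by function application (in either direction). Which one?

drave

frink : (t→(e→e)) — no; murn wants t, and frink wants t.
drave — combines: murn : (t→e) takes drave : t as argument, giving e.
crax : (e→e) — no; murn wants t, and crax wants e.
thark : e — no; murn wants t, and thark wants nothing (atomic).
plex : (t→(e→t)) — no; murn wants t, and plex wants t.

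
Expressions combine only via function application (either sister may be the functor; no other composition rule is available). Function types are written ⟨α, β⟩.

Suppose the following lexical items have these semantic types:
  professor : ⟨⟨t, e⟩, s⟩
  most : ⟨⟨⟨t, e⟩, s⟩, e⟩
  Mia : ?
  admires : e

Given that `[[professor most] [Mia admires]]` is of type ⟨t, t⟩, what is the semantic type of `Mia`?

[[professor most] [Mia admires]] is required to be ⟨t, t⟩. [professor most] : e cannot yield ⟨t, t⟩ as functor, so [Mia admires] : ⟨e, ⟨t, t⟩⟩.
[Mia admires] is required to be ⟨e, ⟨t, t⟩⟩. admires : e cannot yield ⟨e, ⟨t, t⟩⟩ as functor, so Mia : ⟨e, ⟨e, ⟨t, t⟩⟩⟩.

⟨e, ⟨e, ⟨t, t⟩⟩⟩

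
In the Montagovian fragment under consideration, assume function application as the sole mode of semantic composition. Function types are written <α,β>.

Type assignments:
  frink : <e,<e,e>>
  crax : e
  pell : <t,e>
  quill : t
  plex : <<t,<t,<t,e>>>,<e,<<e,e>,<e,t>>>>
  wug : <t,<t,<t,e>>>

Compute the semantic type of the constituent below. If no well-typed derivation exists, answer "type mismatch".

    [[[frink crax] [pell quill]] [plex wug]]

<<e,e>,<e,t>>

At [frink crax], frink : <e,<e,e>> takes crax : e, giving <e,e>.
At [pell quill], pell : <t,e> takes quill : t, giving e.
At [[frink crax] [pell quill]], [frink crax] : <e,e> takes [pell quill] : e, giving e.
At [plex wug], plex : <<t,<t,<t,e>>>,<e,<<e,e>,<e,t>>>> takes wug : <t,<t,<t,e>>>, giving <e,<<e,e>,<e,t>>>.
At [[[frink crax] [pell quill]] [plex wug]], [plex wug] : <e,<<e,e>,<e,t>>> takes [[frink crax] [pell quill]] : e, giving <<e,e>,<e,t>>.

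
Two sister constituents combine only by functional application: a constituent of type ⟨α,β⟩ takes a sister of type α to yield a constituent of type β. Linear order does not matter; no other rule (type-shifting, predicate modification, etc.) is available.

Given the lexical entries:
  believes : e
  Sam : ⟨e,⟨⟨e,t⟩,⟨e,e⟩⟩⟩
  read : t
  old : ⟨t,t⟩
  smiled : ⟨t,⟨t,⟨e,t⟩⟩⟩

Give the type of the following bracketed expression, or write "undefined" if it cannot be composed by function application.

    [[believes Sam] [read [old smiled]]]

[believes Sam]: Sam is ⟨e,⟨⟨e,t⟩,⟨e,e⟩⟩⟩, believes is e; result ⟨⟨e,t⟩,⟨e,e⟩⟩.
[old smiled]: ⟨t,t⟩ with ⟨t,⟨t,⟨e,t⟩⟩⟩ — neither is a function whose domain matches the other; composition fails here.

undefined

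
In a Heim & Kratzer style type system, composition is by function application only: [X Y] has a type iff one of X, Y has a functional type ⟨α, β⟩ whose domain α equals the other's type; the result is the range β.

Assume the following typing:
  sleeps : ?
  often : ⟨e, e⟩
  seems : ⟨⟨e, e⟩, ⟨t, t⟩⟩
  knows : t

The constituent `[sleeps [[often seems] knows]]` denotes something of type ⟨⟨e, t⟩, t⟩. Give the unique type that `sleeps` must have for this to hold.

⟨t, ⟨⟨e, t⟩, t⟩⟩

[sleeps [[often seems] knows]] is required to be ⟨⟨e, t⟩, t⟩. [[often seems] knows] : t cannot yield ⟨⟨e, t⟩, t⟩ as functor, so sleeps : ⟨t, ⟨⟨e, t⟩, t⟩⟩.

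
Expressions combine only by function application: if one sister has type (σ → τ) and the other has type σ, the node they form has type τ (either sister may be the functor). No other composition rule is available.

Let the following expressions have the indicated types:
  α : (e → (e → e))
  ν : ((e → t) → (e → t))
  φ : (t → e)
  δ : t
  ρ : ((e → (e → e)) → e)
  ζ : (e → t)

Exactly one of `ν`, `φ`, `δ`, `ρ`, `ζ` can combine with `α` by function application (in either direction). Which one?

ρ

ν : ((e → t) → (e → t)) — no; α wants e, and ν wants (e → t).
φ : (t → e) — no; α wants e, and φ wants t.
δ : t — no; α wants e, and δ wants nothing (atomic).
ρ — combines: ρ : ((e → (e → e)) → e) takes α : (e → (e → e)) as argument, giving e.
ζ : (e → t) — no; α wants e, and ζ wants e.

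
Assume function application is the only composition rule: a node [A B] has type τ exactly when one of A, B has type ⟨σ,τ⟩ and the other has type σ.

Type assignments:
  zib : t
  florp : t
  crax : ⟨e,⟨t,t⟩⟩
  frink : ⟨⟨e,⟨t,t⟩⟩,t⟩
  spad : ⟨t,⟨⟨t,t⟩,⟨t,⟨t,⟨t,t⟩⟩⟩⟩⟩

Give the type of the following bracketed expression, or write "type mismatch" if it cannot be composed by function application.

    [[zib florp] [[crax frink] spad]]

type mismatch

[zib florp]: t with t — neither is a function whose domain matches the other; composition fails here.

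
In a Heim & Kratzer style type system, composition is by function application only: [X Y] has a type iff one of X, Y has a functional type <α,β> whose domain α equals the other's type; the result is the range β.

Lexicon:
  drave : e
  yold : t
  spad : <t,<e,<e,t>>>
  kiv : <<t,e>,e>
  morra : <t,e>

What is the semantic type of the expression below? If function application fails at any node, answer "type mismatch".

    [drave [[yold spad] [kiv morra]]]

t

[yold spad]: functor spad : <t,<e,<e,t>>>, argument yold : t; result <e,<e,t>>.
[kiv morra]: functor kiv : <<t,e>,e>, argument morra : <t,e>; result e.
[[yold spad] [kiv morra]]: functor [yold spad] : <e,<e,t>>, argument [kiv morra] : e; result <e,t>.
[drave [[yold spad] [kiv morra]]]: functor [[yold spad] [kiv morra]] : <e,t>, argument drave : e; result t.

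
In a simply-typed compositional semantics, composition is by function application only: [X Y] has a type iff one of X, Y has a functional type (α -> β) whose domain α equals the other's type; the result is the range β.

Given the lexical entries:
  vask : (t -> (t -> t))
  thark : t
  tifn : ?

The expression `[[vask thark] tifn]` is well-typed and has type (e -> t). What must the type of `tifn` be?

At [[vask thark] tifn] (required: (e -> t)): [vask thark] is (t -> t), which is not a function with range (e -> t); hence tifn is the functor — type ((t -> t) -> (e -> t)).

((t -> t) -> (e -> t))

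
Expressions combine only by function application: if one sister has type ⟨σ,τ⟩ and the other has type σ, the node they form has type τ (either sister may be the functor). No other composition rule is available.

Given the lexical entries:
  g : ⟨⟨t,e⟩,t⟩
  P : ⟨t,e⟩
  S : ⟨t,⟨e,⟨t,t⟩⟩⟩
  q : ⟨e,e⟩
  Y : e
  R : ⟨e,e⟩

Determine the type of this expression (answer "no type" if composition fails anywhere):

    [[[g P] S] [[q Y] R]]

⟨t,t⟩

[g P]: functor g : ⟨⟨t,e⟩,t⟩, argument P : ⟨t,e⟩; result t.
[[g P] S]: functor S : ⟨t,⟨e,⟨t,t⟩⟩⟩, argument [g P] : t; result ⟨e,⟨t,t⟩⟩.
[q Y]: functor q : ⟨e,e⟩, argument Y : e; result e.
[[q Y] R]: functor R : ⟨e,e⟩, argument [q Y] : e; result e.
[[[g P] S] [[q Y] R]]: functor [[g P] S] : ⟨e,⟨t,t⟩⟩, argument [[q Y] R] : e; result ⟨t,t⟩.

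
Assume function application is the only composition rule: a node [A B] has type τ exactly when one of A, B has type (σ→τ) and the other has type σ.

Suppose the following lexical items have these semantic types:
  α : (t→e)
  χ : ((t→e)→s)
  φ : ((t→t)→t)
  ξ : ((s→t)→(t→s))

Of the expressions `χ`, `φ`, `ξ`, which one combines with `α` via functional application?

χ

χ — combines: χ : ((t→e)→s) takes α : (t→e) as argument, giving s.
φ : ((t→t)→t) — does not combine with α.
ξ : ((s→t)→(t→s)) — does not combine with α.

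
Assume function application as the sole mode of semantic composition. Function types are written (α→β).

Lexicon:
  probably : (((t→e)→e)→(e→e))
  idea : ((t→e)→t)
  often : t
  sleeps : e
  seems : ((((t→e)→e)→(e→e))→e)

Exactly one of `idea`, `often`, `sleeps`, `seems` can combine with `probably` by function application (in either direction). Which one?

idea : ((t→e)→t) — neither side's domain matches the other.
often : t — neither side's domain matches the other.
sleeps : e — neither side's domain matches the other.
seems — combines: seems : ((((t→e)→e)→(e→e))→e) takes probably : (((t→e)→e)→(e→e)) as argument, giving e.

seems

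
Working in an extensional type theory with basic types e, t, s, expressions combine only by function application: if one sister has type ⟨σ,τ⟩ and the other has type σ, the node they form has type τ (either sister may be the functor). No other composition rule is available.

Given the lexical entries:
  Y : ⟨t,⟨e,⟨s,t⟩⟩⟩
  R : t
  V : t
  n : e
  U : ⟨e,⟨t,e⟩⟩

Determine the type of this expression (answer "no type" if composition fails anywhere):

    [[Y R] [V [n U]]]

⟨s,t⟩

At [Y R], Y : ⟨t,⟨e,⟨s,t⟩⟩⟩ takes R : t, giving ⟨e,⟨s,t⟩⟩.
At [n U], U : ⟨e,⟨t,e⟩⟩ takes n : e, giving ⟨t,e⟩.
At [V [n U]], [n U] : ⟨t,e⟩ takes V : t, giving e.
At [[Y R] [V [n U]]], [Y R] : ⟨e,⟨s,t⟩⟩ takes [V [n U]] : e, giving ⟨s,t⟩.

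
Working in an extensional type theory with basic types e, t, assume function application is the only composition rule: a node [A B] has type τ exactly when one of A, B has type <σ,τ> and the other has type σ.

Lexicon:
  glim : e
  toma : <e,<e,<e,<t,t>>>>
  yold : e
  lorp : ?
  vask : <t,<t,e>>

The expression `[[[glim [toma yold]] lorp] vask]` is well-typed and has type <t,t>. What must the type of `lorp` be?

At [[[glim [toma yold]] lorp] vask] (required: <t,t>): vask is <t,<t,e>>, which is not a function with range <t,t>; hence [[glim [toma yold]] lorp] is the functor — type <<t,<t,e>>,<t,t>>.
At [[glim [toma yold]] lorp] (required: <<t,<t,e>>,<t,t>>): [glim [toma yold]] is <e,<t,t>>, which is not a function with range <<t,<t,e>>,<t,t>>; hence lorp is the functor — type <<e,<t,t>>,<<t,<t,e>>,<t,t>>>.

<<e,<t,t>>,<<t,<t,e>>,<t,t>>>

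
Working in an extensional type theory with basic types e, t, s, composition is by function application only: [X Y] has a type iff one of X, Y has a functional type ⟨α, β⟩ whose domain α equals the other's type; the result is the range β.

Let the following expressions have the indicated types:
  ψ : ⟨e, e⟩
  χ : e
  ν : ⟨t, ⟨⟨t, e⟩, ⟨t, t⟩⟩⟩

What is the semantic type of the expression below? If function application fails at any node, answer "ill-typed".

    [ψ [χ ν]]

[χ ν]: e with ⟨t, ⟨⟨t, e⟩, ⟨t, t⟩⟩⟩ — neither is a function whose domain matches the other; composition fails here.

ill-typed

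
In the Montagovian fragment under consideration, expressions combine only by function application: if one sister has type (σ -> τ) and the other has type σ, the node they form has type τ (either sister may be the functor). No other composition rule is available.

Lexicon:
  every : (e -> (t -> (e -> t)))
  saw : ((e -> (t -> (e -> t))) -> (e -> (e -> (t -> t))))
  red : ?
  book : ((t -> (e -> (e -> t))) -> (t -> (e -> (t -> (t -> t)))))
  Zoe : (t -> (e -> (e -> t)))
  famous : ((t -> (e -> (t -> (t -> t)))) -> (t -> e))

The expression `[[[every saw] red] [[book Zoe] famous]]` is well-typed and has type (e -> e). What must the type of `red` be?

((e -> (e -> (t -> t))) -> ((t -> e) -> (e -> e)))

[[[every saw] red] [[book Zoe] famous]] must have type (e -> e). The sister [[book Zoe] famous] has type (t -> e); that is not a function onto (e -> e), so [[every saw] red] must be the functor, of type ((t -> e) -> (e -> e)).
[[every saw] red] must have type ((t -> e) -> (e -> e)). The sister [every saw] has type (e -> (e -> (t -> t))); that is not a function onto ((t -> e) -> (e -> e)), so red must be the functor, of type ((e -> (e -> (t -> t))) -> ((t -> e) -> (e -> e))).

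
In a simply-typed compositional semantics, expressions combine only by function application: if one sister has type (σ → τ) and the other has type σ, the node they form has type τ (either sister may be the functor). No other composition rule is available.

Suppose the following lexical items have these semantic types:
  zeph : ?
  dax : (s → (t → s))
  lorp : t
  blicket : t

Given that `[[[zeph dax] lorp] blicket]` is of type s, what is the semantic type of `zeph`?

[[[zeph dax] lorp] blicket] must have type s. The sister blicket has type t; that is not a function onto s, so [[zeph dax] lorp] must be the functor, of type (t → s).
[[zeph dax] lorp] must have type (t → s). The sister lorp has type t; that is not a function onto (t → s), so [zeph dax] must be the functor, of type (t → (t → s)).
[zeph dax] must have type (t → (t → s)). The sister dax has type (s → (t → s)); that is not a function onto (t → (t → s)), so zeph must be the functor, of type ((s → (t → s)) → (t → (t → s))).

((s → (t → s)) → (t → (t → s)))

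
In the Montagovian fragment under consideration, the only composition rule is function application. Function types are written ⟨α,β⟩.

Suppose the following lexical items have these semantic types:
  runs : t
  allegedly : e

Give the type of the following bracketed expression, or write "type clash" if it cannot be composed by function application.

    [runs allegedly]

[runs allegedly]: t and e cannot combine by function application — type clash.

type clash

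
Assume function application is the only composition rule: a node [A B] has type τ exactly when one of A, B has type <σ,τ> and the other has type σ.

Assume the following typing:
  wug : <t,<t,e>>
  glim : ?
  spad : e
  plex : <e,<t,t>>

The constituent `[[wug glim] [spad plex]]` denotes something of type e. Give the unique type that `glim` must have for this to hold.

[[wug glim] [spad plex]] must have type e. The sister [spad plex] has type <t,t>; that is not a function onto e, so [wug glim] must be the functor, of type <<t,t>,e>.
[wug glim] must have type <<t,t>,e>. The sister wug has type <t,<t,e>>; that is not a function onto <<t,t>,e>, so glim must be the functor, of type <<t,<t,e>>,<<t,t>,e>>.

<<t,<t,e>>,<<t,t>,e>>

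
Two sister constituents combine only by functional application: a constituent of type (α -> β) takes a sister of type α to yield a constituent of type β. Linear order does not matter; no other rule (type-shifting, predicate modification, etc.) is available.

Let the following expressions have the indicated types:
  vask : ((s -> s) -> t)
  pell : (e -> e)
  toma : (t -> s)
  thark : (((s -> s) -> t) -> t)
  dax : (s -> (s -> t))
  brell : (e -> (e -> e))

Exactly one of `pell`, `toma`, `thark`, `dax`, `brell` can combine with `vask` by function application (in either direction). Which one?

pell : (e -> e) — neither side's domain matches the other.
toma : (t -> s) — neither side's domain matches the other.
thark — combines: thark : (((s -> s) -> t) -> t) takes vask : ((s -> s) -> t) as argument, giving t.
dax : (s -> (s -> t)) — neither side's domain matches the other.
brell : (e -> (e -> e)) — neither side's domain matches the other.

thark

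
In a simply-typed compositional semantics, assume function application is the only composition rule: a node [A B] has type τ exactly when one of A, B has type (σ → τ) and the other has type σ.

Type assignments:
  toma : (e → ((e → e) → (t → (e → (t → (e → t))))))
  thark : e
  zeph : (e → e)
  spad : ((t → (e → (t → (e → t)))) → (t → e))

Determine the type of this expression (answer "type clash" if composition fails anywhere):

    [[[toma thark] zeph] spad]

[toma thark] — toma of type (e → ((e → e) → (t → (e → (t → (e → t)))))) combines with thark of type e: type ((e → e) → (t → (e → (t → (e → t))))).
[[toma thark] zeph] — [toma thark] of type ((e → e) → (t → (e → (t → (e → t))))) combines with zeph of type (e → e): type (t → (e → (t → (e → t)))).
[[[toma thark] zeph] spad] — spad of type ((t → (e → (t → (e → t)))) → (t → e)) combines with [[toma thark] zeph] of type (t → (e → (t → (e → t)))): type (t → e).

(t → e)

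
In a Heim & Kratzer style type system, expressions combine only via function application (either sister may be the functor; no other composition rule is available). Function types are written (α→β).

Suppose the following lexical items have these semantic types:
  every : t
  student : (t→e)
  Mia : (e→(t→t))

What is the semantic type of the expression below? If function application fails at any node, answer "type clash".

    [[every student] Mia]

(t→t)

[every student]: student is (t→e), every is t; result e.
[[every student] Mia]: Mia is (e→(t→t)), [every student] is e; result (t→t).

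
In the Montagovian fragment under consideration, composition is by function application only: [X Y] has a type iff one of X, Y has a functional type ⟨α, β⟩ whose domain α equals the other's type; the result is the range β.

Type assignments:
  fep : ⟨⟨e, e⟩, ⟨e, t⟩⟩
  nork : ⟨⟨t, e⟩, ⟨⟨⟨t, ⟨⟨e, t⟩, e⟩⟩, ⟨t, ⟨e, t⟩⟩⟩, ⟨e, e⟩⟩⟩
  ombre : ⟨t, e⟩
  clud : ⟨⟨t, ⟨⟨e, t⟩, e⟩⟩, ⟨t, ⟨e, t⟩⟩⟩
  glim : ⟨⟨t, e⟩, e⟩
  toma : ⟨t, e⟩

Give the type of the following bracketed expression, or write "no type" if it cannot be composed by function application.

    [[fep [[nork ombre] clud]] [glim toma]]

t

[nork ombre]: ⟨⟨t, e⟩, ⟨⟨⟨t, ⟨⟨e, t⟩, e⟩⟩, ⟨t, ⟨e, t⟩⟩⟩, ⟨e, e⟩⟩⟩ applied to ⟨t, e⟩ yields ⟨⟨⟨t, ⟨⟨e, t⟩, e⟩⟩, ⟨t, ⟨e, t⟩⟩⟩, ⟨e, e⟩⟩.
[[nork ombre] clud]: ⟨⟨⟨t, ⟨⟨e, t⟩, e⟩⟩, ⟨t, ⟨e, t⟩⟩⟩, ⟨e, e⟩⟩ applied to ⟨⟨t, ⟨⟨e, t⟩, e⟩⟩, ⟨t, ⟨e, t⟩⟩⟩ yields ⟨e, e⟩.
[fep [[nork ombre] clud]]: ⟨⟨e, e⟩, ⟨e, t⟩⟩ applied to ⟨e, e⟩ yields ⟨e, t⟩.
[glim toma]: ⟨⟨t, e⟩, e⟩ applied to ⟨t, e⟩ yields e.
[[fep [[nork ombre] clud]] [glim toma]]: ⟨e, t⟩ applied to e yields t.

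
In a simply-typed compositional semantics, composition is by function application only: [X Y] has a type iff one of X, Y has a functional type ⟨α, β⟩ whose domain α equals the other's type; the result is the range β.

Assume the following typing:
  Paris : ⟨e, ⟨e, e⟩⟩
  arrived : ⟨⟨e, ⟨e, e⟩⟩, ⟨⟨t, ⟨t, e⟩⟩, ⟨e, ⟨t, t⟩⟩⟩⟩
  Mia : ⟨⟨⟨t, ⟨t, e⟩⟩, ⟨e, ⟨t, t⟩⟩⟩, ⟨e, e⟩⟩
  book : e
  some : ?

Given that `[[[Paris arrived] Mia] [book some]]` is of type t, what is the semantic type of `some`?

⟨e, ⟨⟨e, e⟩, t⟩⟩

At [[[Paris arrived] Mia] [book some]] (required: t): [[Paris arrived] Mia] is ⟨e, e⟩, which is not a function with range t; hence [book some] is the functor — type ⟨⟨e, e⟩, t⟩.
At [book some] (required: ⟨⟨e, e⟩, t⟩): book is e, which is not a function with range ⟨⟨e, e⟩, t⟩; hence some is the functor — type ⟨e, ⟨⟨e, e⟩, t⟩⟩.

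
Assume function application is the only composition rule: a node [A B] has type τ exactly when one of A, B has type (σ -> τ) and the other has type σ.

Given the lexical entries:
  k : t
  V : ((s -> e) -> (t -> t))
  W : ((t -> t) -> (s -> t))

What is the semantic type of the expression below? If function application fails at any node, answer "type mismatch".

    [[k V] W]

[k V]: t with ((s -> e) -> (t -> t)) — neither is a function whose domain matches the other; composition fails here.

type mismatch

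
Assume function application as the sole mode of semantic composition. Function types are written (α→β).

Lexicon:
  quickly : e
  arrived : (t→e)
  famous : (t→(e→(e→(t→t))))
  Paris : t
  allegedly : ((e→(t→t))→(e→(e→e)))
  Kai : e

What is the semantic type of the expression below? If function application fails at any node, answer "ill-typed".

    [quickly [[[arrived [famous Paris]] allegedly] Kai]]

[famous Paris]: functor famous : (t→(e→(e→(t→t)))), argument Paris : t; result (e→(e→(t→t))).
[arrived [famous Paris]]: (t→e) with (e→(e→(t→t))) — neither is a function whose domain matches the other; composition fails here.

ill-typed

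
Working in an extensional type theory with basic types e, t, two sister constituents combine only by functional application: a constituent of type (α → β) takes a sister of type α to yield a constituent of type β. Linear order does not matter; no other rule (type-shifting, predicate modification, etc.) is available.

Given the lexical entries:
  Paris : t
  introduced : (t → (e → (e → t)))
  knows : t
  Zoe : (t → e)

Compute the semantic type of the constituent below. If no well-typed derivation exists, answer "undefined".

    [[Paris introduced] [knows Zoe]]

At [Paris introduced], introduced : (t → (e → (e → t))) takes Paris : t, giving (e → (e → t)).
At [knows Zoe], Zoe : (t → e) takes knows : t, giving e.
At [[Paris introduced] [knows Zoe]], [Paris introduced] : (e → (e → t)) takes [knows Zoe] : e, giving (e → t).

(e → t)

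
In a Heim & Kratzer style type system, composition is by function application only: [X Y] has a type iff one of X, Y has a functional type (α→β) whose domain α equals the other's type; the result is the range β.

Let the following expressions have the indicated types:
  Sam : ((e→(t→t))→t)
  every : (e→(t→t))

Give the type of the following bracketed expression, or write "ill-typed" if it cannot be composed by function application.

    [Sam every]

[Sam every]: functor Sam : ((e→(t→t))→t), argument every : (e→(t→t)); result t.

t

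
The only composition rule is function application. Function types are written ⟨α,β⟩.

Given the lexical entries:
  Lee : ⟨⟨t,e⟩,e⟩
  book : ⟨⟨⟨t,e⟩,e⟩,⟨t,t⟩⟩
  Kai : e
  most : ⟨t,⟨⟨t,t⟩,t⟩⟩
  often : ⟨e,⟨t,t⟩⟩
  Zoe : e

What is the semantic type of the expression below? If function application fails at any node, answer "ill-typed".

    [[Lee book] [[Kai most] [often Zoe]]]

ill-typed

[Lee book]: functor book : ⟨⟨⟨t,e⟩,e⟩,⟨t,t⟩⟩, argument Lee : ⟨⟨t,e⟩,e⟩; result ⟨t,t⟩.
At [Kai most]: neither e nor ⟨t,⟨⟨t,t⟩,t⟩⟩ can take the other as argument; the node is ill-typed.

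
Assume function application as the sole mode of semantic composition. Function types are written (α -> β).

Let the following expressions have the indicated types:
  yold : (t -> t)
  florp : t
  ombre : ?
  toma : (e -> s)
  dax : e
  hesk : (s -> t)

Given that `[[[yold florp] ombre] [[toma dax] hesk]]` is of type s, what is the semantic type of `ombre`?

For [[[yold florp] ombre] [[toma dax] hesk]] to have type s with [[toma dax] hesk] of type t, [[yold florp] ombre] must be the function: [[yold florp] ombre] : (t -> s).
For [[yold florp] ombre] to have type (t -> s) with [yold florp] of type t, ombre must be the function: ombre : (t -> (t -> s)).

(t -> (t -> s))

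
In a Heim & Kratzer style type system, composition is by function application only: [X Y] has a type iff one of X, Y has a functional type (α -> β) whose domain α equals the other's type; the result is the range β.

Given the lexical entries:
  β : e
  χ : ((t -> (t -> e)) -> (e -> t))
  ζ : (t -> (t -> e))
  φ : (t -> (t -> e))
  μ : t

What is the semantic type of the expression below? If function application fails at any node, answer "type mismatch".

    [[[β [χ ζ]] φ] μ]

[χ ζ]: χ is ((t -> (t -> e)) -> (e -> t)), ζ is (t -> (t -> e)); result (e -> t).
[β [χ ζ]]: [χ ζ] is (e -> t), β is e; result t.
[[β [χ ζ]] φ]: φ is (t -> (t -> e)), [β [χ ζ]] is t; result (t -> e).
[[[β [χ ζ]] φ] μ]: [[β [χ ζ]] φ] is (t -> e), μ is t; result e.

e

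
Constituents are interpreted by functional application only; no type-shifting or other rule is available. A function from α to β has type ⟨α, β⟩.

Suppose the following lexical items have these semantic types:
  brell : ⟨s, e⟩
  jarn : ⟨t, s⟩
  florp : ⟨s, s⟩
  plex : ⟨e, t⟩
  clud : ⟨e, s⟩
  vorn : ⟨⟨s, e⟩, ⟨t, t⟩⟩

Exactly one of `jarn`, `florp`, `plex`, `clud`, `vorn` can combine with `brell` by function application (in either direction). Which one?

vorn

jarn : ⟨t, s⟩ — no; brell wants s, and jarn wants t.
florp : ⟨s, s⟩ — no; brell wants s, and florp wants s.
plex : ⟨e, t⟩ — no; brell wants s, and plex wants e.
clud : ⟨e, s⟩ — no; brell wants s, and clud wants e.
vorn — combines: vorn : ⟨⟨s, e⟩, ⟨t, t⟩⟩ takes brell : ⟨s, e⟩ as argument, giving ⟨t, t⟩.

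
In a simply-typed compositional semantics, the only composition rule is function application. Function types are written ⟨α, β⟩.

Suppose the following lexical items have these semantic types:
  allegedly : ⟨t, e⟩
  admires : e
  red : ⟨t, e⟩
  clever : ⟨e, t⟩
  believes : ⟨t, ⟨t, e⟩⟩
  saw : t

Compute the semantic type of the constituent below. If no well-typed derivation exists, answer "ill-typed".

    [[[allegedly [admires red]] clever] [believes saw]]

At [admires red]: neither e nor ⟨t, e⟩ can take the other as argument; the node is ill-typed.

ill-typed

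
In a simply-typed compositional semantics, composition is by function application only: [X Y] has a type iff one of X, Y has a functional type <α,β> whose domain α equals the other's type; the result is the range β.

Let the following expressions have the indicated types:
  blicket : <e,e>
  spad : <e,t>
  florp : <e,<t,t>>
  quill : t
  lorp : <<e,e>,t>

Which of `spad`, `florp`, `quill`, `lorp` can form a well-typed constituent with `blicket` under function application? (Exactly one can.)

lorp

spad : <e,t> — neither side's domain matches the other.
florp : <e,<t,t>> — neither side's domain matches the other.
quill : t — neither side's domain matches the other.
lorp — combines: lorp : <<e,e>,t> takes blicket : <e,e> as argument, giving t.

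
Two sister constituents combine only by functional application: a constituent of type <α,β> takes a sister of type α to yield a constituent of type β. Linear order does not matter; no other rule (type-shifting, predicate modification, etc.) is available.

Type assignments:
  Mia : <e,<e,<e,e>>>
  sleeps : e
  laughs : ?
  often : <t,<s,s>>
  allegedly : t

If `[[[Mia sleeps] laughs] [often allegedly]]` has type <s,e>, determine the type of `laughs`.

[[[Mia sleeps] laughs] [often allegedly]] must have type <s,e>. The sister [often allegedly] has type <s,s>; that is not a function onto <s,e>, so [[Mia sleeps] laughs] must be the functor, of type <<s,s>,<s,e>>.
[[Mia sleeps] laughs] must have type <<s,s>,<s,e>>. The sister [Mia sleeps] has type <e,<e,e>>; that is not a function onto <<s,s>,<s,e>>, so laughs must be the functor, of type <<e,<e,e>>,<<s,s>,<s,e>>>.

<<e,<e,e>>,<<s,s>,<s,e>>>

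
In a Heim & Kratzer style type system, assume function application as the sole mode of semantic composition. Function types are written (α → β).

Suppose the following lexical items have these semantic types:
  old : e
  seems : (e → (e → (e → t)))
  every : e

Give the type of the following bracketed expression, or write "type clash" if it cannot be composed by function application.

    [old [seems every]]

[seems every]: functor seems : (e → (e → (e → t))), argument every : e; result (e → (e → t)).
[old [seems every]]: functor [seems every] : (e → (e → t)), argument old : e; result (e → t).

(e → t)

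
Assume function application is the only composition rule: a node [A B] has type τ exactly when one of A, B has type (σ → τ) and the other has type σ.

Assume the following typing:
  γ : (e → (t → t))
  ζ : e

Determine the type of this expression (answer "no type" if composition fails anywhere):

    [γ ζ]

(t → t)

[γ ζ]: functor γ : (e → (t → t)), argument ζ : e; result (t → t).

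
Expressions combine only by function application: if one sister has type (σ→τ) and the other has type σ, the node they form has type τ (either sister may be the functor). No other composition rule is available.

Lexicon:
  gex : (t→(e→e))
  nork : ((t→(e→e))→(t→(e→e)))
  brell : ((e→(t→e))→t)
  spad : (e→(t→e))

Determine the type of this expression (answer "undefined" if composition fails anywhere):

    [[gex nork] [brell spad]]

(e→e)

[gex nork]: nork is ((t→(e→e))→(t→(e→e))), gex is (t→(e→e)); result (t→(e→e)).
[brell spad]: brell is ((e→(t→e))→t), spad is (e→(t→e)); result t.
[[gex nork] [brell spad]]: [gex nork] is (t→(e→e)), [brell spad] is t; result (e→e).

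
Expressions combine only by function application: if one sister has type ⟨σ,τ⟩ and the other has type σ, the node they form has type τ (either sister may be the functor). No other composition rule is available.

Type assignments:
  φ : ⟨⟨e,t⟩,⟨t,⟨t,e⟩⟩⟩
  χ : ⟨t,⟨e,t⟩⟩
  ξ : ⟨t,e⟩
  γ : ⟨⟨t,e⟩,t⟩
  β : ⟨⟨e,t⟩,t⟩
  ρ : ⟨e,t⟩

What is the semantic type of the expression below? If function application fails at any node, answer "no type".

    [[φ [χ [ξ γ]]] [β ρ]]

⟨t,e⟩

[ξ γ]: ⟨⟨t,e⟩,t⟩ applied to ⟨t,e⟩ yields t.
[χ [ξ γ]]: ⟨t,⟨e,t⟩⟩ applied to t yields ⟨e,t⟩.
[φ [χ [ξ γ]]]: ⟨⟨e,t⟩,⟨t,⟨t,e⟩⟩⟩ applied to ⟨e,t⟩ yields ⟨t,⟨t,e⟩⟩.
[β ρ]: ⟨⟨e,t⟩,t⟩ applied to ⟨e,t⟩ yields t.
[[φ [χ [ξ γ]]] [β ρ]]: ⟨t,⟨t,e⟩⟩ applied to t yields ⟨t,e⟩.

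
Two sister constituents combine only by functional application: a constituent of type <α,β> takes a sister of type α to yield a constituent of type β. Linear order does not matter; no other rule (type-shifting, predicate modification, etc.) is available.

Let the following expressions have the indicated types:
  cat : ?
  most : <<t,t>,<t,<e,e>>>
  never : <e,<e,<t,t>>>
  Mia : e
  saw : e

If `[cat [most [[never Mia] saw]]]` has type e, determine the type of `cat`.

<<t,<e,e>>,e>

For [cat [most [[never Mia] saw]]] to have type e with [most [[never Mia] saw]] of type <t,<e,e>>, cat must be the function: cat : <<t,<e,e>>,e>.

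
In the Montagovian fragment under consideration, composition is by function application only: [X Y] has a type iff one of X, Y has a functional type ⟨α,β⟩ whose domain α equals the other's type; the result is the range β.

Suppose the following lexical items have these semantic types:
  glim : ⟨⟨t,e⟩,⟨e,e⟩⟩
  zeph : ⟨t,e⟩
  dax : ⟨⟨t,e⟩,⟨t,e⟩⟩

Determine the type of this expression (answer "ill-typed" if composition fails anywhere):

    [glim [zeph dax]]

⟨e,e⟩

[zeph dax]: functor dax : ⟨⟨t,e⟩,⟨t,e⟩⟩, argument zeph : ⟨t,e⟩; result ⟨t,e⟩.
[glim [zeph dax]]: functor glim : ⟨⟨t,e⟩,⟨e,e⟩⟩, argument [zeph dax] : ⟨t,e⟩; result ⟨e,e⟩.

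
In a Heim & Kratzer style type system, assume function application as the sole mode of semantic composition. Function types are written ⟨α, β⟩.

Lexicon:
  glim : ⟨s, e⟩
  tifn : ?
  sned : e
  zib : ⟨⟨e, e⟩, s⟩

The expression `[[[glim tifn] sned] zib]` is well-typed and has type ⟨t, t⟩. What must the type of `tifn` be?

[[[glim tifn] sned] zib] is required to be ⟨t, t⟩. zib : ⟨⟨e, e⟩, s⟩ cannot yield ⟨t, t⟩ as functor, so [[glim tifn] sned] : ⟨⟨⟨e, e⟩, s⟩, ⟨t, t⟩⟩.
[[glim tifn] sned] is required to be ⟨⟨⟨e, e⟩, s⟩, ⟨t, t⟩⟩. sned : e cannot yield ⟨⟨⟨e, e⟩, s⟩, ⟨t, t⟩⟩ as functor, so [glim tifn] : ⟨e, ⟨⟨⟨e, e⟩, s⟩, ⟨t, t⟩⟩⟩.
[glim tifn] is required to be ⟨e, ⟨⟨⟨e, e⟩, s⟩, ⟨t, t⟩⟩⟩. glim : ⟨s, e⟩ cannot yield ⟨e, ⟨⟨⟨e, e⟩, s⟩, ⟨t, t⟩⟩⟩ as functor, so tifn : ⟨⟨s, e⟩, ⟨e, ⟨⟨⟨e, e⟩, s⟩, ⟨t, t⟩⟩⟩⟩.

⟨⟨s, e⟩, ⟨e, ⟨⟨⟨e, e⟩, s⟩, ⟨t, t⟩⟩⟩⟩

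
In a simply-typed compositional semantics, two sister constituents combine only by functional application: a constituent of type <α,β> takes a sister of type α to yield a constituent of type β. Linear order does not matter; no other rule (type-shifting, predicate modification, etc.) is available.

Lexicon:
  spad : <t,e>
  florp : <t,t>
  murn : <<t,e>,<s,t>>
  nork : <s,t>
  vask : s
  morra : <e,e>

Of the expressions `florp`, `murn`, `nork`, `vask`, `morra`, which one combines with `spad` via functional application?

florp : <t,t> — does not combine with spad.
murn — combines: murn : <<t,e>,<s,t>> takes spad : <t,e> as argument, giving <s,t>.
nork : <s,t> — does not combine with spad.
vask : s — does not combine with spad.
morra : <e,e> — does not combine with spad.

murn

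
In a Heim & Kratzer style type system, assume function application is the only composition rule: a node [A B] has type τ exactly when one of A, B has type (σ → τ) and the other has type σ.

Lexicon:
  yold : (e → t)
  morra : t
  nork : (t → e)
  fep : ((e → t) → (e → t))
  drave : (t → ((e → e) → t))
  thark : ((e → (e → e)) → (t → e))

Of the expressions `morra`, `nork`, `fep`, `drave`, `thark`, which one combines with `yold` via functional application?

fep

morra : t — does not combine with yold.
nork : (t → e) — does not combine with yold.
fep — combines: fep : ((e → t) → (e → t)) takes yold : (e → t) as argument, giving (e → t).
drave : (t → ((e → e) → t)) — does not combine with yold.
thark : ((e → (e → e)) → (t → e)) — does not combine with yold.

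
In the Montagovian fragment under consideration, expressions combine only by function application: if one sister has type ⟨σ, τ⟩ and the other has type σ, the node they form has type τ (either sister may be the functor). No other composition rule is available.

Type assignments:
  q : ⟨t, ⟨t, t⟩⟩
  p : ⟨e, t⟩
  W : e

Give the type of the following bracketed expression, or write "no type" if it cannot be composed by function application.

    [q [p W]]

⟨t, t⟩

[p W]: functor p : ⟨e, t⟩, argument W : e; result t.
[q [p W]]: functor q : ⟨t, ⟨t, t⟩⟩, argument [p W] : t; result ⟨t, t⟩.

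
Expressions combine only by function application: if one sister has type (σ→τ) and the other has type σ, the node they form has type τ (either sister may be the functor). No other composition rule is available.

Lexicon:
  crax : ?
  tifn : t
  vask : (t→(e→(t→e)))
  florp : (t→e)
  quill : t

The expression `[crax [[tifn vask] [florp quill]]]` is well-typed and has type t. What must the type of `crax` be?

[crax [[tifn vask] [florp quill]]] is required to be t. [[tifn vask] [florp quill]] : (t→e) cannot yield t as functor, so crax : ((t→e)→t).

((t→e)→t)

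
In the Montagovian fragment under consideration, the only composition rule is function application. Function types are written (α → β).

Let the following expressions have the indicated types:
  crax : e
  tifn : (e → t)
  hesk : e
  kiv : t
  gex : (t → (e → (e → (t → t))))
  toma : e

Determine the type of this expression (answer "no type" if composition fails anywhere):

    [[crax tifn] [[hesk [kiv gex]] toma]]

t

[crax tifn] — tifn of type (e → t) combines with crax of type e: type t.
[kiv gex] — gex of type (t → (e → (e → (t → t)))) combines with kiv of type t: type (e → (e → (t → t))).
[hesk [kiv gex]] — [kiv gex] of type (e → (e → (t → t))) combines with hesk of type e: type (e → (t → t)).
[[hesk [kiv gex]] toma] — [hesk [kiv gex]] of type (e → (t → t)) combines with toma of type e: type (t → t).
[[crax tifn] [[hesk [kiv gex]] toma]] — [[hesk [kiv gex]] toma] of type (t → t) combines with [crax tifn] of type t: type t.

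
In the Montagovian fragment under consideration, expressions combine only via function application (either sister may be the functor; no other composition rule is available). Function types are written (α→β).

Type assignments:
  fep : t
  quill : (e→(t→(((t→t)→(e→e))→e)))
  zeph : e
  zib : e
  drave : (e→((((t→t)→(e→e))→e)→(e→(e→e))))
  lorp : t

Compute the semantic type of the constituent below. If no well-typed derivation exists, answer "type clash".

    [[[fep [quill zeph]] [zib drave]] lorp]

[quill zeph]: functor quill : (e→(t→(((t→t)→(e→e))→e))), argument zeph : e; result (t→(((t→t)→(e→e))→e)).
[fep [quill zeph]]: functor [quill zeph] : (t→(((t→t)→(e→e))→e)), argument fep : t; result (((t→t)→(e→e))→e).
[zib drave]: functor drave : (e→((((t→t)→(e→e))→e)→(e→(e→e)))), argument zib : e; result ((((t→t)→(e→e))→e)→(e→(e→e))).
[[fep [quill zeph]] [zib drave]]: functor [zib drave] : ((((t→t)→(e→e))→e)→(e→(e→e))), argument [fep [quill zeph]] : (((t→t)→(e→e))→e); result (e→(e→e)).
[[[fep [quill zeph]] [zib drave]] lorp]: (e→(e→e)) with t — neither is a function whose domain matches the other; composition fails here.

type clash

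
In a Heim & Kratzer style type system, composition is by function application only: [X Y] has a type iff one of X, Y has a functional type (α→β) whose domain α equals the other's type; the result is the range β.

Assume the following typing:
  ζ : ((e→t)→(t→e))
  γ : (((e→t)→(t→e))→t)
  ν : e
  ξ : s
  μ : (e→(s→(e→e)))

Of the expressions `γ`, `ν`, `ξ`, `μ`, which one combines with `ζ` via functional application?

γ — combines: γ : (((e→t)→(t→e))→t) takes ζ : ((e→t)→(t→e)) as argument, giving t.
ν : e — no; ζ wants (e→t), and ν wants nothing (atomic).
ξ : s — no; ζ wants (e→t), and ξ wants nothing (atomic).
μ : (e→(s→(e→e))) — no; ζ wants (e→t), and μ wants e.

γ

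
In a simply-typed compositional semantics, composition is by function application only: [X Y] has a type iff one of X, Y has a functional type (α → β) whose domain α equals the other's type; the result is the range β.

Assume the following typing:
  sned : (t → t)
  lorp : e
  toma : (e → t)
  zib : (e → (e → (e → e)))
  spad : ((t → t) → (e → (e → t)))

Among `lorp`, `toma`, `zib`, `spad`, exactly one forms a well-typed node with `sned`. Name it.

spad

lorp : e — no; sned wants t, and lorp wants nothing (atomic).
toma : (e → t) — no; sned wants t, and toma wants e.
zib : (e → (e → (e → e))) — no; sned wants t, and zib wants e.
spad — combines: spad : ((t → t) → (e → (e → t))) takes sned : (t → t) as argument, giving (e → (e → t)).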